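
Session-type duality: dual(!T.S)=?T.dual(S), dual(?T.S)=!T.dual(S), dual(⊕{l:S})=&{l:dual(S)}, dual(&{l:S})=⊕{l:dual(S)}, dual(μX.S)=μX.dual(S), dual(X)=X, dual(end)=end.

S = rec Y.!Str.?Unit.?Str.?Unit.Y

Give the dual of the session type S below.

rec Y = rec Y  (rec unchanged)
  !Str = ?Str
    ?Unit = !Unit
      ?Str = !Str
        ?Unit = !Unit
          Y self-dual

rec Y.?Str.!Unit.!Str.!Unit.Y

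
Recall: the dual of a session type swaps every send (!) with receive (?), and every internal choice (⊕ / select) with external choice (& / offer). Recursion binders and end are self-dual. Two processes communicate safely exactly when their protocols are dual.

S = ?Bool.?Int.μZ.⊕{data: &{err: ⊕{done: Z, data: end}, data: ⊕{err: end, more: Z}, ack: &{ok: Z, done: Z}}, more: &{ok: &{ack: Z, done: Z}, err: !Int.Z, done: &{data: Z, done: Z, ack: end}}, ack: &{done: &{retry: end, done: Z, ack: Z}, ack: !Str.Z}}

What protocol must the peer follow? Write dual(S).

?Bool = !Bool
  ?Int = !Int
    μZ = μZ  (binder kept)
      ⊕{data,more,ack} = &{data,more,ack}  (⊕→&)
        [data]
          &{err,data,ack} = ⊕{err,data,ack}  (&→⊕)
            [err]
              ⊕{done,data} = &{done,data}  (⊕→&)
                [done]
                  dual(Z) = Z
                [data]
                  dual(end) = end
            [data]
              ⊕{err,more} = &{err,more}  (⊕→&)
                [err]
                  dual(end) = end
                [more]
                  dual(Z) = Z
            [ack]
              &{ok,done} = ⊕{ok,done}  (&→⊕)
                [ok]
                  dual(Z) = Z
                [done]
                  dual(Z) = Z
        [more]
          &{ok,err,done} = ⊕{ok,err,done}  (&→⊕)
            [ok]
              &{ack,done} = ⊕{ack,done}  (&→⊕)
                [ack]
                  dual(Z) = Z
                [done]
                  dual(Z) = Z
            [err]
              !Int = ?Int
                dual(Z) = Z
            [done]
              &{data,done,ack} = ⊕{data,done,ack}  (&→⊕)
                [data]
                  dual(Z) = Z
                [done]
                  dual(Z) = Z
                [ack]
                  dual(end) = end
        [ack]
          &{done,ack} = ⊕{done,ack}  (&→⊕)
            [done]
              &{retry,done,ack} = ⊕{retry,done,ack}  (&→⊕)
                [retry]
                  dual(end) = end
                [done]
                  dual(Z) = Z
                [ack]
                  dual(Z) = Z
            [ack]
              !Str = ?Str
                dual(Z) = Z

!Bool.!Int.μZ.&{data: ⊕{err: &{done: Z, data: end}, data: &{err: end, more: Z}, ack: ⊕{ok: Z, done: Z}}, more: ⊕{ok: ⊕{ack: Z, done: Z}, err: ?Int.Z, done: ⊕{data: Z, done: Z, ack: end}}, ack: ⊕{done: ⊕{retry: end, done: Z, ack: Z}, ack: ?Str.Z}}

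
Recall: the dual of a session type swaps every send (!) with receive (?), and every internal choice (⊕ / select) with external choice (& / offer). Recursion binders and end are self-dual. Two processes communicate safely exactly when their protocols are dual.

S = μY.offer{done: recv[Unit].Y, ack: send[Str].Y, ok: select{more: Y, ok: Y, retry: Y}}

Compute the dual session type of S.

μY.select{done: send[Unit].Y, ack: recv[Str].Y, ok: offer{more: Y, ok: Y, retry: Y}}

μY ↦ μY  (binder kept)
  offer{done,ack,ok} ↦ select{done,ack,ok}  (offer→select)
    • done:
      recv[Unit] ↦ send[Unit]
        Y ↦ Y
    • ack:
      send[Str] ↦ recv[Str]
        Y ↦ Y
    • ok:
      select{more,ok,retry} ↦ offer{more,ok,retry}  (select→offer)
        • more:
          Y ↦ Y
        • ok:
          Y ↦ Y
        • retry:
          Y ↦ Y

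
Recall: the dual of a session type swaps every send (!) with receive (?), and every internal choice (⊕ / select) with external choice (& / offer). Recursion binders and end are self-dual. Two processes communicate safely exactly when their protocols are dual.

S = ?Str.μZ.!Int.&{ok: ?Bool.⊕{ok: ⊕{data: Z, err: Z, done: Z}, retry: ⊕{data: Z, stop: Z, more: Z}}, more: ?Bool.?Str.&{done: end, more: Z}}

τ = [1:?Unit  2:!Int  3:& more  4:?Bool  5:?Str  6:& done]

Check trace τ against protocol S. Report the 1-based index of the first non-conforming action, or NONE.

1

step 1: got ?Unit, protocol expects ?Str  ✗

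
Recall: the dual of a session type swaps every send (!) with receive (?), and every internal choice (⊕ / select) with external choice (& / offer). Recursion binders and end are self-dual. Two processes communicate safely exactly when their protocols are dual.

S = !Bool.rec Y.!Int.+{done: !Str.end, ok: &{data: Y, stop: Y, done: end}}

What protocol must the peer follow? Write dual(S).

!Bool ↦ ?Bool
  rec Y ↦ rec Y  (μ self-dual)
    !Int ↦ ?Int
      +{done,ok} ↦ &{done,ok}  (select→offer)
        • done:
          !Str ↦ ?Str
            end self-dual
        • ok:
          &{data,stop,done} ↦ +{data,stop,done}  (offer→select)
            • data:
              Y self-dual
            • stop:
              Y self-dual
            • done:
              end self-dual

?Bool.rec Y.?Int.&{done: ?Str.end, ok: +{data: Y, stop: Y, done: end}}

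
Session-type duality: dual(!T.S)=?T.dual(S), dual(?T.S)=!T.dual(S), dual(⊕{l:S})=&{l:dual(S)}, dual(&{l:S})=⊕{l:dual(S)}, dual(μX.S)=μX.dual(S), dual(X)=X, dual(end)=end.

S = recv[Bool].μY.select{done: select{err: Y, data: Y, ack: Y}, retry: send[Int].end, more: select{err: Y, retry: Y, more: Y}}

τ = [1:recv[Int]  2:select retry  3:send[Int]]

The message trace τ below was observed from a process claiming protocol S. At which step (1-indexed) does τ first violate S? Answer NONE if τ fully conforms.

[1] got recv[Int], protocol expects recv[Bool]  ✗

1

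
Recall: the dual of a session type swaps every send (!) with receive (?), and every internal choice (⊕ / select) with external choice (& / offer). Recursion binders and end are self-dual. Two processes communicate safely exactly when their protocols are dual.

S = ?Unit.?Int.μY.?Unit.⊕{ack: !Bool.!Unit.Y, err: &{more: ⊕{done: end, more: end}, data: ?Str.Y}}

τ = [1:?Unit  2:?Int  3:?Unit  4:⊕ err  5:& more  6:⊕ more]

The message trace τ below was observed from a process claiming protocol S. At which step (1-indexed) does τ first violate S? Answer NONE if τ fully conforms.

step 1: ?Unit  match  state: ?Int.μY.…
step 2: ?Int  match  state: μY.…
step 3: ?Unit  match  state: ⊕{ack: !Bool.!Unit.μY.…, err: &{more: ⊕{done: end, more: end}, data: ?Str.μY.…}}
step 4: ⊕ err  match  state: &{more: ⊕{done: end, more: end}, data: ?Str.μY.…}
step 5: & more  match  state: ⊕{done: end, more: end}
step 6: ⊕ more  match  state: end
τ conforms to S (length 6)

NONE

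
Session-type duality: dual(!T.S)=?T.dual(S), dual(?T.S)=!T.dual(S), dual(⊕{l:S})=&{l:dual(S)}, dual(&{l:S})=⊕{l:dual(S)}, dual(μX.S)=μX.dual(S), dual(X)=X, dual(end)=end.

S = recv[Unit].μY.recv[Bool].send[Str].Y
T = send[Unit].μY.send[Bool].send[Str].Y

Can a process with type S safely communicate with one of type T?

NO

recv[Unit] | send[Unit]  ✓
  μY | μY  ✓ (binder kept)
    recv[Bool] | send[Bool]  ✓
      send[Str] | send[Str]  ✗ same direction on both sides — not dual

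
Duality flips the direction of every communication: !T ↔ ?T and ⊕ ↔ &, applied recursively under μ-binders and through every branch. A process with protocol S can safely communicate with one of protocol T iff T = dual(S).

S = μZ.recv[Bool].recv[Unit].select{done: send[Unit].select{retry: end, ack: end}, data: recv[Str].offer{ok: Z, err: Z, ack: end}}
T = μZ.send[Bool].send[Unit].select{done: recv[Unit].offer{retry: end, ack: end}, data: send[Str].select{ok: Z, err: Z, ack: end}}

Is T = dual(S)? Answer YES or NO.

NO

μZ | μZ  ok (μ self-dual)
  recv[Bool] | send[Bool]  ok
    recv[Unit] | send[Unit]  ok
      select{done,data} | select{done,data}  ✗ choice polarity not flipped — not dual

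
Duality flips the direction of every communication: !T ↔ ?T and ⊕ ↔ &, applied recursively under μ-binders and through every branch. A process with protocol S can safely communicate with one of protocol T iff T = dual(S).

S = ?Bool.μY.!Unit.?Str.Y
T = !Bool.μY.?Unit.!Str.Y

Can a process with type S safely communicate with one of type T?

YES

?Bool ‖ !Bool  ok
  μY ‖ μY  ok (rec unchanged)
    !Unit ‖ ?Unit  ok
      ?Str ‖ !Str  ok
        Y ‖ Y  ok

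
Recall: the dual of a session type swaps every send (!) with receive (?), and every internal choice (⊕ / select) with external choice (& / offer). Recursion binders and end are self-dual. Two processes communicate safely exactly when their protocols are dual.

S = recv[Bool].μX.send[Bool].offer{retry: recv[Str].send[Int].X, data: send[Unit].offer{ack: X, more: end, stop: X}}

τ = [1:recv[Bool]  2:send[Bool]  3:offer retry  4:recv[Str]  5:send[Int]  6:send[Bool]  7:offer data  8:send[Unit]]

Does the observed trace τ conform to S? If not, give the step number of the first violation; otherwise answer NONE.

[1] recv[Bool]  match  cont: μX.…
[2] send[Bool]  match  cont: offer{retry: recv[Str].send[Int].μX.…, data: send[Unit].offer{ack: μX.…, more: end, stop: μX.…}}
[3] offer retry  match  cont: recv[Str].send[Int].μX.…
[4] recv[Str]  match  cont: send[Int].μX.…
[5] send[Int]  match  cont: μX.…
[6] send[Bool]  match  cont: offer{retry: recv[Str].send[Int].μX.…, data: send[Unit].offer{ack: μX.…, more: end, stop: μX.…}}
[7] offer data  match  cont: send[Unit].offer{ack: μX.…, more: end, stop: μX.…}
[8] send[Unit]  match  cont: offer{ack: μX.…, more: end, stop: μX.…}
trace exhausted — no violation

NONE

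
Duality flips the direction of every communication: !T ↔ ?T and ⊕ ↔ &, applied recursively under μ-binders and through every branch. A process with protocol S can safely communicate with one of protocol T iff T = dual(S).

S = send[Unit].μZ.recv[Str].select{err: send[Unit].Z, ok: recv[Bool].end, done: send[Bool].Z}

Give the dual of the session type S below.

recv[Unit].μZ.send[Str].offer{err: recv[Unit].Z, ok: send[Bool].end, done: recv[Bool].Z}

send[Unit] ↦ recv[Unit]
  μZ ↦ μZ  (rec unchanged)
    recv[Str] ↦ send[Str]
      select{err,ok,done} ↦ offer{err,ok,done}  (⊕→&)
        [err]
          send[Unit] ↦ recv[Unit]
            dual(Z) = Z
        [ok]
          recv[Bool] ↦ send[Bool]
            dual(end) = end
        [done]
          send[Bool] ↦ recv[Bool]
            dual(Z) = Z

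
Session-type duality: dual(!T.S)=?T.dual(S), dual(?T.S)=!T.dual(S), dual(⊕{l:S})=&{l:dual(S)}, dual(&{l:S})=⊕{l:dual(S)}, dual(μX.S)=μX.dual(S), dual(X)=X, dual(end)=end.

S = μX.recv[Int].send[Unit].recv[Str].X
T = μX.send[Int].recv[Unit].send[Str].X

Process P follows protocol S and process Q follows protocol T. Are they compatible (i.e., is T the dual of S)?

μX ‖ μX  ok (rec unchanged)
  recv[Int] ‖ send[Int]  ok
    send[Unit] ‖ recv[Unit]  ok
      recv[Str] ‖ send[Str]  ok
        X ‖ X  ok

YES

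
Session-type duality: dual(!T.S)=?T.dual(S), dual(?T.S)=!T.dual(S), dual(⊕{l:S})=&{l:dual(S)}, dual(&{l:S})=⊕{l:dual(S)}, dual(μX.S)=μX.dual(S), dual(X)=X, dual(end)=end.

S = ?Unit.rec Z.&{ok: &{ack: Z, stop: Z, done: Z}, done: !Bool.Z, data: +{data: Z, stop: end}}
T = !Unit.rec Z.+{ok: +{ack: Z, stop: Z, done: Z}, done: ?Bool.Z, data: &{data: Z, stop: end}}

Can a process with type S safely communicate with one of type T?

YES

?Unit vs !Unit  ✓
  rec Z vs rec Z  ✓ (binder kept)
    &{ok,done,data} vs +{ok,done,data}  ✓ labels match
      • ok:
        &{ack,stop,done} vs +{ack,stop,done}  ✓ labels match
          • ack:
            Z vs Z  ✓
          • stop:
            Z vs Z  ✓
          • done:
            Z vs Z  ✓
      • done:
        !Bool vs ?Bool  ✓
          Z vs Z  ✓
      • data:
        +{data,stop} vs &{data,stop}  ✓ labels match
          • data:
            Z vs Z  ✓
          • stop:
            end vs end  ✓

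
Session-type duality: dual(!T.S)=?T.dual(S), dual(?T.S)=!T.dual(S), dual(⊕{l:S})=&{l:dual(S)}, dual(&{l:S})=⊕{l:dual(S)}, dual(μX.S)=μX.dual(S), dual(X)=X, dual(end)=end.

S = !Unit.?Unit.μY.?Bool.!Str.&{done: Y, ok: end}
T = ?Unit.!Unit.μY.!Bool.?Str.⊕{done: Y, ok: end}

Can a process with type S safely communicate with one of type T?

YES

!Unit ‖ ?Unit  ok
  ?Unit ‖ !Unit  ok
    μY ‖ μY  ok (rec unchanged)
      ?Bool ‖ !Bool  ok
        !Str ‖ ?Str  ok
          &{done,ok} ‖ ⊕{done,ok}  ok labels match
            • done:
              Y ‖ Y  ok
            • ok:
              end ‖ end  ok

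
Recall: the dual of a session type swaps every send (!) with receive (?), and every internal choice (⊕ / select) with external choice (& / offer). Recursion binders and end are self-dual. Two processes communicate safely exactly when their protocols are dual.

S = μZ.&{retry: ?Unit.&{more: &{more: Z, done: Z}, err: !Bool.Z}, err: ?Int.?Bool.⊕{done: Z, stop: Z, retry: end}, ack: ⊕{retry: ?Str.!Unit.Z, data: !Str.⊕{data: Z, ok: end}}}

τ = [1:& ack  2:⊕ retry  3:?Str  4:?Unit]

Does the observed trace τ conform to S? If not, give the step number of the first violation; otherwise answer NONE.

@1 & ack  ok  state: ⊕{retry: ?Str.!Unit.μZ.…, data: !Str.⊕{data: μZ.…, ok: end}}
@2 ⊕ retry  ok  state: ?Str.!Unit.μZ.…
@3 ?Str  ok  state: !Unit.μZ.…
@4 got ?Unit, protocol expects !Unit  ✗

4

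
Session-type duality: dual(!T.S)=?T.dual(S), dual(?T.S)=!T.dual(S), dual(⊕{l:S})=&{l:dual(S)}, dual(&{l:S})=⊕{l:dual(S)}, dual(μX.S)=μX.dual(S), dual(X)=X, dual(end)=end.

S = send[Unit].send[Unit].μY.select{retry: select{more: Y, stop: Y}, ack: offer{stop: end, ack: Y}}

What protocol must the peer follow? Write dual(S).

send[Unit] = recv[Unit]
  send[Unit] = recv[Unit]
    μY = μY  (rec unchanged)
      select{retry,ack} = offer{retry,ack}  (⊕→&)
        case retry:
          select{more,stop} = offer{more,stop}  (⊕→&)
            case more:
              dual(Y) = Y
            case stop:
              dual(Y) = Y
        case ack:
          offer{stop,ack} = select{stop,ack}  (&→⊕)
            case stop:
              dual(end) = end
            case ack:
              dual(Y) = Y

recv[Unit].recv[Unit].μY.offer{retry: offer{more: Y, stop: Y}, ack: select{stop: end, ack: Y}}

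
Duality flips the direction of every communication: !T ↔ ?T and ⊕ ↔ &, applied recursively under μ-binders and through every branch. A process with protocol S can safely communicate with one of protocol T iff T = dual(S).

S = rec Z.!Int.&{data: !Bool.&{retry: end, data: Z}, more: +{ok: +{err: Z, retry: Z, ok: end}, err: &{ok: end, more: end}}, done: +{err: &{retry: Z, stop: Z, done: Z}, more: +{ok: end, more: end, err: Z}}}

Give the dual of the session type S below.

rec Z.?Int.+{data: ?Bool.+{retry: end, data: Z}, more: &{ok: &{err: Z, retry: Z, ok: end}, err: +{ok: end, more: end}}, done: &{err: +{retry: Z, stop: Z, done: Z}, more: &{ok: end, more: end, err: Z}}}

rec Z → rec Z  (rec unchanged)
  !Int → ?Int
    &{data,more,done} → +{data,more,done}  (&→⊕)
      case data:
        !Bool → ?Bool
          &{retry,data} → +{retry,data}  (&→⊕)
            case retry:
              end ↦ end
            case data:
              Z ↦ Z
      case more:
        +{ok,err} → &{ok,err}  (select→offer)
          case ok:
            +{err,retry,ok} → &{err,retry,ok}  (select→offer)
              case err:
                Z ↦ Z
              case retry:
                Z ↦ Z
              case ok:
                end ↦ end
          case err:
            &{ok,more} → +{ok,more}  (&→⊕)
              case ok:
                end ↦ end
              case more:
                end ↦ end
      case done:
        +{err,more} → &{err,more}  (select→offer)
          case err:
            &{retry,stop,done} → +{retry,stop,done}  (&→⊕)
              case retry:
                Z ↦ Z
              case stop:
                Z ↦ Z
              case done:
                Z ↦ Z
          case more:
            +{ok,more,err} → &{ok,more,err}  (select→offer)
              case ok:
                end ↦ end
              case more:
                end ↦ end
              case err:
                Z ↦ Z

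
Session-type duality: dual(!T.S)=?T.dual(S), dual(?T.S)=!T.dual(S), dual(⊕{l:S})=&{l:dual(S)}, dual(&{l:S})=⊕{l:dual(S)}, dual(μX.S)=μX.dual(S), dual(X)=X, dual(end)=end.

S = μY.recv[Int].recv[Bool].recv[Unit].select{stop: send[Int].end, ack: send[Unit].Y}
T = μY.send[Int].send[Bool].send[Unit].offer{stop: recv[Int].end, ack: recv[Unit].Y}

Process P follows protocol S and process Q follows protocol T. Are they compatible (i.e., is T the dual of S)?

μY vs μY  match (binder kept)
  recv[Int] vs send[Int]  match
    recv[Bool] vs send[Bool]  match
      recv[Unit] vs send[Unit]  match
        select{stop,ack} vs offer{stop,ack}  match label sets agree
          • stop:
            send[Int] vs recv[Int]  match
              end vs end  match
          • ack:
            send[Unit] vs recv[Unit]  match
              Y vs Y  match

YES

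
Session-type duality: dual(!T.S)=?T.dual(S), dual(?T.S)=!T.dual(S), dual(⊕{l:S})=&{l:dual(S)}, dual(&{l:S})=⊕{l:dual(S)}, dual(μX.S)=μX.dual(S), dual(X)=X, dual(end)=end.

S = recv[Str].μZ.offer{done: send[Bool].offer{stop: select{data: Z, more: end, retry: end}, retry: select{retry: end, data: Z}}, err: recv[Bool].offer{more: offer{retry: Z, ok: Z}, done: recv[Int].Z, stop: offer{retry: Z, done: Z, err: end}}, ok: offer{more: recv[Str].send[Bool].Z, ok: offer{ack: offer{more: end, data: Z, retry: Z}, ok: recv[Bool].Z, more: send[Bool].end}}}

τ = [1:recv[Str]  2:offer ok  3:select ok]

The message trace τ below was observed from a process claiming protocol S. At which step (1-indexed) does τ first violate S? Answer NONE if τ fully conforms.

@1 recv[Str]  ok  residual = μZ.…
@2 offer ok  ok  residual = offer{more: recv[Str].send[Bool].μZ.…, ok: offer{ack: offer{more: end, data: μZ.…, retry: μZ.…}, ok: recv[Bool].μZ.…, more: send[Bool].end}}
@3 got select ok, protocol expects offer more or offer ok  ✗

3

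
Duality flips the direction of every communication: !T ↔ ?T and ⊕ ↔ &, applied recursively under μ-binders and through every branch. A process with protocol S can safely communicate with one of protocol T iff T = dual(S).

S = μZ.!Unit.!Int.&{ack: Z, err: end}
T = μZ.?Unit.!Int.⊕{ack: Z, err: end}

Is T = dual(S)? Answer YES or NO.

NO

μZ vs μZ  match (binder kept)
  !Unit vs ?Unit  match
    !Int vs !Int  ✗ same direction on both sides — not dual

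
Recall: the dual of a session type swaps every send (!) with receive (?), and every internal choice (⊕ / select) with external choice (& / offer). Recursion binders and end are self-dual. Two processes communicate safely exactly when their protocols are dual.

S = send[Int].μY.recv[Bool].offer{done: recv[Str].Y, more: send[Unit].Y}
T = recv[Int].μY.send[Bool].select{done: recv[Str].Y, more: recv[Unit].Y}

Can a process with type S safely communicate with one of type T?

send[Int] ‖ recv[Int]  ✓
  μY ‖ μY  ✓ (μ self-dual)
    recv[Bool] ‖ send[Bool]  ✓
      offer{done,more} ‖ select{done,more}  ✓ labels match
        • done:
          recv[Str] ‖ recv[Str]  ✗ same direction on both sides — not dual

NO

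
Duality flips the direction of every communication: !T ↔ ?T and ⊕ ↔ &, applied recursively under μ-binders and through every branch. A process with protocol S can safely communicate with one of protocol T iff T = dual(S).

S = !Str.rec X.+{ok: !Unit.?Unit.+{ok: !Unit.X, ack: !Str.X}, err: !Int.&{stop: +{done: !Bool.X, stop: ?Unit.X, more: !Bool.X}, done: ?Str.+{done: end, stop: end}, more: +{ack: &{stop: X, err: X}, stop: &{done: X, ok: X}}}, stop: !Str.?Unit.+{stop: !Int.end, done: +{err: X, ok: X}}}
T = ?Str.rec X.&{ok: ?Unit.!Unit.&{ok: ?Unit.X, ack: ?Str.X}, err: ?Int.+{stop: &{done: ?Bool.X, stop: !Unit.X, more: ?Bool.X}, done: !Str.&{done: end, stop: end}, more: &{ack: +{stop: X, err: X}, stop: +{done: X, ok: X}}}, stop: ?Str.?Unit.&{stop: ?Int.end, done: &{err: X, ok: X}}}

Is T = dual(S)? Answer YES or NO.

NO

!Str ‖ ?Str  ✓
  rec X ‖ rec X  ✓ (rec unchanged)
    +{ok,err,stop} ‖ &{ok,err,stop}  ✓ labels match
      [ok]
        !Unit ‖ ?Unit  ✓
          ?Unit ‖ !Unit  ✓
            +{ok,ack} ‖ &{ok,ack}  ✓ labels match
              [ok]
                !Unit ‖ ?Unit  ✓
                  X ‖ X  ✓
              [ack]
                !Str ‖ ?Str  ✓
                  X ‖ X  ✓
      [err]
        !Int ‖ ?Int  ✓
          &{stop,done,more} ‖ +{stop,done,more}  ✓ labels match
            [stop]
              +{done,stop,more} ‖ &{done,stop,more}  ✓ labels match
                [done]
                  !Bool ‖ ?Bool  ✓
                    X ‖ X  ✓
                [stop]
                  ?Unit ‖ !Unit  ✓
                    X ‖ X  ✓
                [more]
                  !Bool ‖ ?Bool  ✓
                    X ‖ X  ✓
            [done]
              ?Str ‖ !Str  ✓
                +{done,stop} ‖ &{done,stop}  ✓ labels match
                  [done]
                    end ‖ end  ✓
                  [stop]
                    end ‖ end  ✓
            [more]
              +{ack,stop} ‖ &{ack,stop}  ✓ labels match
                [ack]
                  &{stop,err} ‖ +{stop,err}  ✓ labels match
                    [stop]
                      X ‖ X  ✓
                    [err]
                      X ‖ X  ✓
                [stop]
                  &{done,ok} ‖ +{done,ok}  ✓ labels match
                    [done]
                      X ‖ X  ✓
                    [ok]
                      X ‖ X  ✓
      [stop]
        !Str ‖ ?Str  ✓
          ?Unit ‖ ?Unit  ✗ same direction on both sides — not dual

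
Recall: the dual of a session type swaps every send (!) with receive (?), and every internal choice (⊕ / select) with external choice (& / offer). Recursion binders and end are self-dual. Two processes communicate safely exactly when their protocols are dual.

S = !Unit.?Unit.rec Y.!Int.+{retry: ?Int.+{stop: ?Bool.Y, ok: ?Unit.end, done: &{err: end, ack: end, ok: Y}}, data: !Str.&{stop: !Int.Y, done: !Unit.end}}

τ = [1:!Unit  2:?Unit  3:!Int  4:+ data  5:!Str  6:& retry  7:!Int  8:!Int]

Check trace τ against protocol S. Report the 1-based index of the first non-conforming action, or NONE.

@1 !Unit  ✓  state: ?Unit.rec Y.…
@2 ?Unit  ✓  state: rec Y.…
@3 !Int  ✓  state: +{retry: ?Int.+{stop: ?Bool.rec Y.…, ok: ?Unit.end, done: &{err: end, ack: end, ok: rec Y.…}}, data: !Str.&{stop: !Int.rec Y.…, done: !Unit.end}}
@4 + data  ✓  state: !Str.&{stop: !Int.rec Y.…, done: !Unit.end}
@5 !Str  ✓  state: &{stop: !Int.rec Y.…, done: !Unit.end}
@6 got & retry, protocol expects & stop or & done  ✗

6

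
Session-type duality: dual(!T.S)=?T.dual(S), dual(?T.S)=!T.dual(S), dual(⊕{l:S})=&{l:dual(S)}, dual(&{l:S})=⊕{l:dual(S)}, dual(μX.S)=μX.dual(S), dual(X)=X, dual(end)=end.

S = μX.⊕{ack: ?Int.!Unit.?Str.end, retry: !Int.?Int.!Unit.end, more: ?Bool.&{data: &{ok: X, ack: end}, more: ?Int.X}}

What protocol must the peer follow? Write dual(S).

μX ↦ μX  (binder kept)
  ⊕{ack,retry,more} ↦ &{ack,retry,more}  (internal→external)
    case ack:
      ?Int ↦ !Int
        !Unit ↦ ?Unit
          ?Str ↦ !Str
            end ↦ end
    case retry:
      !Int ↦ ?Int
        ?Int ↦ !Int
          !Unit ↦ ?Unit
            end ↦ end
    case more:
      ?Bool ↦ !Bool
        &{data,more} ↦ ⊕{data,more}  (external→internal)
          case data:
            &{ok,ack} ↦ ⊕{ok,ack}  (external→internal)
              case ok:
                X ↦ X
              case ack:
                end ↦ end
          case more:
            ?Int ↦ !Int
              X ↦ X

μX.&{ack: !Int.?Unit.!Str.end, retry: ?Int.!Int.?Unit.end, more: !Bool.⊕{data: ⊕{ok: X, ack: end}, more: !Int.X}}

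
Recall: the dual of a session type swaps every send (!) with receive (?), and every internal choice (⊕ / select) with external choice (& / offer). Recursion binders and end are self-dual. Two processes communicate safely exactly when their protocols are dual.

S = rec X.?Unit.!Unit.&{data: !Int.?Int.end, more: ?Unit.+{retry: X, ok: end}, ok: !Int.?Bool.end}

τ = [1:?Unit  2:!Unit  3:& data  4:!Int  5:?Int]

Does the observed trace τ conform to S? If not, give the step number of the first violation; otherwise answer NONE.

NONE

step 1: ?Unit  ✓  cont: !Unit.&{data: !Int.?Int.end, more: ?Unit.+{retry: rec X.…, ok: end}, ok: !Int.?Bool.end}
step 2: !Unit  ✓  cont: &{data: !Int.?Int.end, more: ?Unit.+{retry: rec X.…, ok: end}, ok: !Int.?Bool.end}
step 3: & data  ✓  cont: !Int.?Int.end
step 4: !Int  ✓  cont: ?Int.end
step 5: ?Int  ✓  cont: end
all 5 steps conform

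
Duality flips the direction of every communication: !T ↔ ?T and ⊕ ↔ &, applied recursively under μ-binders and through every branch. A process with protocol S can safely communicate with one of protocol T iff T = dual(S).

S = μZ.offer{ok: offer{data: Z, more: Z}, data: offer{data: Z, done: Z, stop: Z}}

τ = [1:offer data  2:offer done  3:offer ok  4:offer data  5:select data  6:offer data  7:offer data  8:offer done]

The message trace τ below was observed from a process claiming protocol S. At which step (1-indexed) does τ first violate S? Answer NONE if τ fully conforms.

5

[1] offer data  match  now at offer{data: μZ.…, done: μZ.…, stop: μZ.…}
[2] offer done  match  now at μZ.…
[3] offer ok  match  now at offer{data: μZ.…, more: μZ.…}
[4] offer data  match  now at μZ.…
[5] got select data, protocol expects offer ok or offer data  ✗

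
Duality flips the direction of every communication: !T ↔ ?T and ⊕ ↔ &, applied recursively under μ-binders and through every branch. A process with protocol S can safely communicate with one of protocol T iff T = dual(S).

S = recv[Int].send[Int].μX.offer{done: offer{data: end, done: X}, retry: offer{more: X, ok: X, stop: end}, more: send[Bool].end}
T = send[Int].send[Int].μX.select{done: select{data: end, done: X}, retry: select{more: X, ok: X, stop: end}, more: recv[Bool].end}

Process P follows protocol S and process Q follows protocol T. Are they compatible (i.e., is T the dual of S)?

NO

recv[Int] | send[Int]  match
  send[Int] | send[Int]  ✗ same direction on both sides — not dual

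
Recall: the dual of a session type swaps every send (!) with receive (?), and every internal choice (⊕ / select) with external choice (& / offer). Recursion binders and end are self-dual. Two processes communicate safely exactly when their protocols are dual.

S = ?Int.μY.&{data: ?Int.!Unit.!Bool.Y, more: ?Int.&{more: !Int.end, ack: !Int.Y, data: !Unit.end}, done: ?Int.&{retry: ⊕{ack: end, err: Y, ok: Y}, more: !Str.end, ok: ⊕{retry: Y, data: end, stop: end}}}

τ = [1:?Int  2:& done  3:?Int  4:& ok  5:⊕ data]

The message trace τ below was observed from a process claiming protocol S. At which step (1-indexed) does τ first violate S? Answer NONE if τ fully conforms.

NONE

[1] ?Int  ok  now at μY.…
[2] & done  ok  now at ?Int.&{retry: ⊕{ack: end, err: μY.…, ok: μY.…}, more: !Str.end, ok: ⊕{retry: μY.…, data: end, stop: end}}
[3] ?Int  ok  now at &{retry: ⊕{ack: end, err: μY.…, ok: μY.…}, more: !Str.end, ok: ⊕{retry: μY.…, data: end, stop: end}}
[4] & ok  ok  now at ⊕{retry: μY.…, data: end, stop: end}
[5] ⊕ data  ok  now at end
τ conforms to S (length 5)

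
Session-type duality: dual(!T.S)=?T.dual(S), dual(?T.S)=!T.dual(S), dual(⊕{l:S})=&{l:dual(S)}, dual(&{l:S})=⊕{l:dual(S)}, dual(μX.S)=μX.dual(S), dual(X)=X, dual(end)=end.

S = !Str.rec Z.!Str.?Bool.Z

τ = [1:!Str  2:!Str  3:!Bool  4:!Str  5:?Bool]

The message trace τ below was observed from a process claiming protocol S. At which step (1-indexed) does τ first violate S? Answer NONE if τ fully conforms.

@1 !Str  ✓  state: rec Z.…
@2 !Str  ✓  state: ?Bool.rec Z.…
@3 got !Bool, protocol expects ?Bool  ✗

3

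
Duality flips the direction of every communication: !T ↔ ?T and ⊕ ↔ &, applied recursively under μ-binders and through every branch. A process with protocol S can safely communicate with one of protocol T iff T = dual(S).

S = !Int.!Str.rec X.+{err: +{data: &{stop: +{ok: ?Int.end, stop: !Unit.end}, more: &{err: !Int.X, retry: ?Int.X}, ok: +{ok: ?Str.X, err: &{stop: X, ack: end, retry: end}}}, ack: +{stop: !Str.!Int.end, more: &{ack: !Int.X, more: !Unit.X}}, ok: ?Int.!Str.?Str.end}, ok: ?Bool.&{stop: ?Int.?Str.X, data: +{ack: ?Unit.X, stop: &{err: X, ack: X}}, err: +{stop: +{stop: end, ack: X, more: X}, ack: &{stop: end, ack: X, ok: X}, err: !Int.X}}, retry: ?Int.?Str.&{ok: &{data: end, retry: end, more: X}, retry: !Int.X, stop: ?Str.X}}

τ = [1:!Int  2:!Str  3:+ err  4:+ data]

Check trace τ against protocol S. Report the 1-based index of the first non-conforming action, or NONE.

NONE

@1 !Int  ok  state: !Str.rec X.…
@2 !Str  ok  state: rec X.…
@3 + err  ok  state: +{data: &{stop: +{ok: ?Int.end, stop: !Unit.end}, more: &{err: !Int.rec X.…, retry: ?Int.rec X.…}, ok: +{ok: ?Str.rec X.…, err: &{stop: rec X.…, ack: end, retry: end}}}, ack: +{stop: !Str.!Int.end, more: &{ack: !Int.rec X.…, more: !Unit.rec X.…}}, ok: ?Int.!Str.?Str.end}
@4 + data  ok  state: &{stop: +{ok: ?Int.end, stop: !Unit.end}, more: &{err: !Int.rec X.…, retry: ?Int.rec X.…}, ok: +{ok: ?Str.rec X.…, err: &{stop: rec X.…, ack: end, retry: end}}}
all 4 steps conform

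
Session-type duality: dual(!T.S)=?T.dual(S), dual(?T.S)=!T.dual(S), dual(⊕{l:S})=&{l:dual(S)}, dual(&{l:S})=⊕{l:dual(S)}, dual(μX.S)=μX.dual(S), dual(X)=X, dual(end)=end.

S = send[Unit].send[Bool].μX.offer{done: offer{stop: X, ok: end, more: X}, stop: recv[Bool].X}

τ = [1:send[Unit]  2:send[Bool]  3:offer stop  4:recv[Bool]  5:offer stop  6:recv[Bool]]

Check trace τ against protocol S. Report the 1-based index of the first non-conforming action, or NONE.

NONE

@1 send[Unit]  ✓  cont: send[Bool].μX.…
@2 send[Bool]  ✓  cont: μX.…
@3 offer stop  ✓  cont: recv[Bool].μX.…
@4 recv[Bool]  ✓  cont: μX.…
@5 offer stop  ✓  cont: recv[Bool].μX.…
@6 recv[Bool]  ✓  cont: μX.…
trace exhausted — no violation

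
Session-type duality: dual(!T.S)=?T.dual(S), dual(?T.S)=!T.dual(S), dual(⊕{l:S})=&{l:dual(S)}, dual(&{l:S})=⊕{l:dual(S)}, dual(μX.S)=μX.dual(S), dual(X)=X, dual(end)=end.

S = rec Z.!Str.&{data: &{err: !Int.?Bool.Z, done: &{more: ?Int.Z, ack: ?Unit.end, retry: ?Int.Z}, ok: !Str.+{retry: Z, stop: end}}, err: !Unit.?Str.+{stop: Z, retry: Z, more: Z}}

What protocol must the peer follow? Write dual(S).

rec Z ↦ rec Z  (binder kept)
  !Str ↦ ?Str
    &{data,err} ↦ +{data,err}  (offer→select)
      [data]
        &{err,done,ok} ↦ +{err,done,ok}  (offer→select)
          [err]
            !Int ↦ ?Int
              ?Bool ↦ !Bool
                dual(Z) = Z
          [done]
            &{more,ack,retry} ↦ +{more,ack,retry}  (offer→select)
              [more]
                ?Int ↦ !Int
                  dual(Z) = Z
              [ack]
                ?Unit ↦ !Unit
                  dual(end) = end
              [retry]
                ?Int ↦ !Int
                  dual(Z) = Z
          [ok]
            !Str ↦ ?Str
              +{retry,stop} ↦ &{retry,stop}  (⊕→&)
                [retry]
                  dual(Z) = Z
                [stop]
                  dual(end) = end
      [err]
        !Unit ↦ ?Unit
          ?Str ↦ !Str
            +{stop,retry,more} ↦ &{stop,retry,more}  (⊕→&)
              [stop]
                dual(Z) = Z
              [retry]
                dual(Z) = Z
              [more]
                dual(Z) = Z

rec Z.?Str.+{data: +{err: ?Int.!Bool.Z, done: +{more: !Int.Z, ack: !Unit.end, retry: !Int.Z}, ok: ?Str.&{retry: Z, stop: end}}, err: ?Unit.!Str.&{stop: Z, retry: Z, more: Z}}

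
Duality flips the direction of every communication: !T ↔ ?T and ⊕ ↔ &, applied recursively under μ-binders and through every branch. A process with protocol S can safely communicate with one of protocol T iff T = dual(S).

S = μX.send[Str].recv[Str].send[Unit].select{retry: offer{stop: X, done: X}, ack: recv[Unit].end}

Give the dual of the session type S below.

μX = μX  (binder kept)
  send[Str] = recv[Str]
    recv[Str] = send[Str]
      send[Unit] = recv[Unit]
        select{retry,ack} = offer{retry,ack}  (⊕→&)
          [retry]
            offer{stop,done} = select{stop,done}  (&→⊕)
              [stop]
                X self-dual
              [done]
                X self-dual
          [ack]
            recv[Unit] = send[Unit]
              end self-dual

μX.recv[Str].send[Str].recv[Unit].offer{retry: select{stop: X, done: X}, ack: send[Unit].end}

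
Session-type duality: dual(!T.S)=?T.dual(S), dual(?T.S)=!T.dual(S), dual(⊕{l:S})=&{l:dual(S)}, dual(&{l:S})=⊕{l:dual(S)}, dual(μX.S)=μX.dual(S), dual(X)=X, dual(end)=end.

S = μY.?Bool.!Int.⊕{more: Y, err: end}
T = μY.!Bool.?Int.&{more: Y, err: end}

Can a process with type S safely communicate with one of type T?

YES

μY ‖ μY  match (binder kept)
  ?Bool ‖ !Bool  match
    !Int ‖ ?Int  match
      ⊕{more,err} ‖ &{more,err}  match labels match
        • more:
          Y ‖ Y  match
        • err:
          end ‖ end  match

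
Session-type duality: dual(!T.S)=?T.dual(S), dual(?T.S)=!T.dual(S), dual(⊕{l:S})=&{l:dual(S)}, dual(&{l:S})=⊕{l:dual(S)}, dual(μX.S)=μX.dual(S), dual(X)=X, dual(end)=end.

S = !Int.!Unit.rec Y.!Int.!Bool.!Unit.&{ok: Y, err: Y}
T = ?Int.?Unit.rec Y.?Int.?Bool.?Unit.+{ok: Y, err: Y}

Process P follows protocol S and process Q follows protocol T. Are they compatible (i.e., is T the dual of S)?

YES

!Int | ?Int  ok
  !Unit | ?Unit  ok
    rec Y | rec Y  ok (μ self-dual)
      !Int | ?Int  ok
        !Bool | ?Bool  ok
          !Unit | ?Unit  ok
            &{ok,err} | +{ok,err}  ok same labels
              case ok:
                Y | Y  ok
              case err:
                Y | Y  ok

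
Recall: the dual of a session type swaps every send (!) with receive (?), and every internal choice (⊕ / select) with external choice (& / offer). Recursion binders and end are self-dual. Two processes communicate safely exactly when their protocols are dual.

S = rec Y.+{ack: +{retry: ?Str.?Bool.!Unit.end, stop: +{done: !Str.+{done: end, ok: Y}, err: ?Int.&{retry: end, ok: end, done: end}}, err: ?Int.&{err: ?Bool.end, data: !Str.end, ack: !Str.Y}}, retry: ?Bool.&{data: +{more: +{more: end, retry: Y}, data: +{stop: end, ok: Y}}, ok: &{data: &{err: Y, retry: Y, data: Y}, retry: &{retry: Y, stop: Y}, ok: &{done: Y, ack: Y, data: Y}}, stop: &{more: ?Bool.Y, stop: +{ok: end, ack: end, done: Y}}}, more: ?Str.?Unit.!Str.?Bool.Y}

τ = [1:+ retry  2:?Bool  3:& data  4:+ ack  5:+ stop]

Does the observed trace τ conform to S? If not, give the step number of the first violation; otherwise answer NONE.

4

step 1: + retry  ok  state: ?Bool.&{data: +{more: +{more: end, retry: rec Y.…}, data: +{stop: end, ok: rec Y.…}}, ok: &{data: &{err: rec Y.…, retry: rec Y.…, data: rec Y.…}, retry: &{retry: rec Y.…, stop: rec Y.…}, ok: &{done: rec Y.…, ack: rec Y.…, data: rec Y.…}}, stop: &{more: ?Bool.rec Y.…, stop: +{ok: end, ack: end, done: rec Y.…}}}
step 2: ?Bool  ok  state: &{data: +{more: +{more: end, retry: rec Y.…}, data: +{stop: end, ok: rec Y.…}}, ok: &{data: &{err: rec Y.…, retry: rec Y.…, data: rec Y.…}, retry: &{retry: rec Y.…, stop: rec Y.…}, ok: &{done: rec Y.…, ack: rec Y.…, data: rec Y.…}}, stop: &{more: ?Bool.rec Y.…, stop: +{ok: end, ack: end, done: rec Y.…}}}
step 3: & data  ok  state: +{more: +{more: end, retry: rec Y.…}, data: +{stop: end, ok: rec Y.…}}
step 4: got + ack, protocol expects + more or + data  ✗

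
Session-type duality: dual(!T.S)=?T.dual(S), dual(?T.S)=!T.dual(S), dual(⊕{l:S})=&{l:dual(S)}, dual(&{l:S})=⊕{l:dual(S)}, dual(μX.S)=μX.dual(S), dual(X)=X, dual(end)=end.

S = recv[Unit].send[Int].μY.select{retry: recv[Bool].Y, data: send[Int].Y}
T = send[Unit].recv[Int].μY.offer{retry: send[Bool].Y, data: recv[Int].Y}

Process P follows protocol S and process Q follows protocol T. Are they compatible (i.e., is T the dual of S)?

YES

recv[Unit] | send[Unit]  ✓
  send[Int] | recv[Int]  ✓
    μY | μY  ✓ (μ self-dual)
      select{retry,data} | offer{retry,data}  ✓ same labels
        • retry:
          recv[Bool] | send[Bool]  ✓
            Y | Y  ✓
        • data:
          send[Int] | recv[Int]  ✓
            Y | Y  ✓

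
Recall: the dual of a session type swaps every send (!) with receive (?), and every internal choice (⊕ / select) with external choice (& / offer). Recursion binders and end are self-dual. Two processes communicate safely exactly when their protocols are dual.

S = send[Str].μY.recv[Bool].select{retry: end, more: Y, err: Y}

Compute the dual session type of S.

send[Str] → recv[Str]
  μY → μY  (μ self-dual)
    recv[Bool] → send[Bool]
      select{retry,more,err} → offer{retry,more,err}  (select→offer)
        • retry:
          end self-dual
        • more:
          Y self-dual
        • err:
          Y self-dual

recv[Str].μY.send[Bool].offer{retry: end, more: Y, err: Y}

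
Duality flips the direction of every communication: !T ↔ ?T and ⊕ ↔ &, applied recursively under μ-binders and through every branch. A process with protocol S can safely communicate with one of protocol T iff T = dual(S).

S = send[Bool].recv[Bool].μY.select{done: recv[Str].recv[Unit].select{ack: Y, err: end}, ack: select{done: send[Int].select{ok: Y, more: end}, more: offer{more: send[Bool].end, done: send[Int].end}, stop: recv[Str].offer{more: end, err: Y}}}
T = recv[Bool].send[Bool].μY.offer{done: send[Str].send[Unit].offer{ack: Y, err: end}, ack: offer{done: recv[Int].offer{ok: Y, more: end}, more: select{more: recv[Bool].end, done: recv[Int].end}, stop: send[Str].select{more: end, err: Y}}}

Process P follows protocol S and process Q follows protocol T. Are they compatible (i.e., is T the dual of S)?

YES

send[Bool] vs recv[Bool]  ✓
  recv[Bool] vs send[Bool]  ✓
    μY vs μY  ✓ (binder kept)
      select{done,ack} vs offer{done,ack}  ✓ labels match
        [done]
          recv[Str] vs send[Str]  ✓
            recv[Unit] vs send[Unit]  ✓
              select{ack,err} vs offer{ack,err}  ✓ labels match
                [ack]
                  Y vs Y  ✓
                [err]
                  end vs end  ✓
        [ack]
          select{done,more,stop} vs offer{done,more,stop}  ✓ labels match
            [done]
              send[Int] vs recv[Int]  ✓
                select{ok,more} vs offer{ok,more}  ✓ labels match
                  [ok]
                    Y vs Y  ✓
                  [more]
                    end vs end  ✓
            [more]
              offer{more,done} vs select{more,done}  ✓ labels match
                [more]
                  send[Bool] vs recv[Bool]  ✓
                    end vs end  ✓
                [done]
                  send[Int] vs recv[Int]  ✓
                    end vs end  ✓
            [stop]
              recv[Str] vs send[Str]  ✓
                offer{more,err} vs select{more,err}  ✓ labels match
                  [more]
                    end vs end  ✓
                  [err]
                    Y vs Y  ✓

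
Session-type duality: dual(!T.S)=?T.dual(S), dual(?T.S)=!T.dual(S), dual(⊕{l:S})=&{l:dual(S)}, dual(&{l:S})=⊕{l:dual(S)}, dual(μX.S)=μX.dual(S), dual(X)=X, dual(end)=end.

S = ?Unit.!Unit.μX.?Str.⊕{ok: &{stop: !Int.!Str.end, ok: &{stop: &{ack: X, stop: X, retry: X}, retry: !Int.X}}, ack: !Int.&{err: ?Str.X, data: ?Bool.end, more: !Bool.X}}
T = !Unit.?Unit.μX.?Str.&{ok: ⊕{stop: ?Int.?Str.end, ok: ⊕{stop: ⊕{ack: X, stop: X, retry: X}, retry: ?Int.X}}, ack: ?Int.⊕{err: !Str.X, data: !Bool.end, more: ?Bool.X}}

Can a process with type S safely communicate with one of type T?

?Unit ‖ !Unit  ok
  !Unit ‖ ?Unit  ok
    μX ‖ μX  ok (binder kept)
      ?Str ‖ ?Str  ✗ same direction on both sides — not dual

NO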